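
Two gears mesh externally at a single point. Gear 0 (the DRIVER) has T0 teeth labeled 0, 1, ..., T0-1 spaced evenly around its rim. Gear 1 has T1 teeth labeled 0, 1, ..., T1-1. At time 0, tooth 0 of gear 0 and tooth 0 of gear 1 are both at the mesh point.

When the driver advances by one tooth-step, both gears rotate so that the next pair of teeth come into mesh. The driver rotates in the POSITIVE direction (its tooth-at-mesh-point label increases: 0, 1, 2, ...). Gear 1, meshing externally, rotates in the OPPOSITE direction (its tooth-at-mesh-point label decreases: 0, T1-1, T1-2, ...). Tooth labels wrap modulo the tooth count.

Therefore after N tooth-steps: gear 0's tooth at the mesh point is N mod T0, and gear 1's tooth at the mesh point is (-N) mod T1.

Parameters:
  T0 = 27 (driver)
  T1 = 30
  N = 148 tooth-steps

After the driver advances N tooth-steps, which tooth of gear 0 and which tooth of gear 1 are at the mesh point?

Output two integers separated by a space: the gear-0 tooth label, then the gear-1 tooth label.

Answer: 13 2

Derivation:
Gear 0 (driver, T0=27): tooth at mesh = N mod T0
  148 = 5 * 27 + 13, so 148 mod 27 = 13
  gear 0 tooth = 13
Gear 1 (driven, T1=30): tooth at mesh = (-N) mod T1
  148 = 4 * 30 + 28, so 148 mod 30 = 28
  (-148) mod 30 = (-28) mod 30 = 30 - 28 = 2
Mesh after 148 steps: gear-0 tooth 13 meets gear-1 tooth 2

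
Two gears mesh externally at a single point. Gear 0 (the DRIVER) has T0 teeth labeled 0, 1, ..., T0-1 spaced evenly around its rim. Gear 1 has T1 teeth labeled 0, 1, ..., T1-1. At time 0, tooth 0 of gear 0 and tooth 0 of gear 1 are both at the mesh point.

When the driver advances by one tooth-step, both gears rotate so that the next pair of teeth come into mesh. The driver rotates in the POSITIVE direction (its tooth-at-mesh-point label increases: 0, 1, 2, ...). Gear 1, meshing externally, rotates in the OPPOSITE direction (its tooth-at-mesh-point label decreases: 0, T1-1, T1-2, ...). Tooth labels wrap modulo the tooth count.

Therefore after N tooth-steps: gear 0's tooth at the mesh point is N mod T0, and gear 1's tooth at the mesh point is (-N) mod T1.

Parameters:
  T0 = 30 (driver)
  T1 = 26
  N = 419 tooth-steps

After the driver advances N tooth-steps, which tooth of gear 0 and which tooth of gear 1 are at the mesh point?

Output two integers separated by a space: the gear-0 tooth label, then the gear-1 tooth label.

Gear 0 (driver, T0=30): tooth at mesh = N mod T0
  419 = 13 * 30 + 29, so 419 mod 30 = 29
  gear 0 tooth = 29
Gear 1 (driven, T1=26): tooth at mesh = (-N) mod T1
  419 = 16 * 26 + 3, so 419 mod 26 = 3
  (-419) mod 26 = (-3) mod 26 = 26 - 3 = 23
Mesh after 419 steps: gear-0 tooth 29 meets gear-1 tooth 23

Answer: 29 23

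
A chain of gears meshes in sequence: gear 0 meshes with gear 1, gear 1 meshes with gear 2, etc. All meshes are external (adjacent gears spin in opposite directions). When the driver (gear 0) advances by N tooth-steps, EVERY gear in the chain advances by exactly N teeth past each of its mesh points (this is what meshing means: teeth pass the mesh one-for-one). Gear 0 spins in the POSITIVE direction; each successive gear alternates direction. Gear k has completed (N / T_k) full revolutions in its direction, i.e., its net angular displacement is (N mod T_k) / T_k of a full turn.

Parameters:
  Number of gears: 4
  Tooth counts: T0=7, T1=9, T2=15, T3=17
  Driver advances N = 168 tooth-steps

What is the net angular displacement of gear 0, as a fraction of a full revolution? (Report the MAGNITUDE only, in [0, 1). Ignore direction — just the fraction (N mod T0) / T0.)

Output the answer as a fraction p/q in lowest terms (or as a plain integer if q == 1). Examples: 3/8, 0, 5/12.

Chain of 4 gears, tooth counts: [7, 9, 15, 17]
  gear 0: T0=7, direction=positive, advance = 168 mod 7 = 0 teeth = 0/7 turn
  gear 1: T1=9, direction=negative, advance = 168 mod 9 = 6 teeth = 6/9 turn
  gear 2: T2=15, direction=positive, advance = 168 mod 15 = 3 teeth = 3/15 turn
  gear 3: T3=17, direction=negative, advance = 168 mod 17 = 15 teeth = 15/17 turn
Gear 0: 168 mod 7 = 0
Fraction = 0 / 7 = 0/1 (gcd(0,7)=7) = 0

Answer: 0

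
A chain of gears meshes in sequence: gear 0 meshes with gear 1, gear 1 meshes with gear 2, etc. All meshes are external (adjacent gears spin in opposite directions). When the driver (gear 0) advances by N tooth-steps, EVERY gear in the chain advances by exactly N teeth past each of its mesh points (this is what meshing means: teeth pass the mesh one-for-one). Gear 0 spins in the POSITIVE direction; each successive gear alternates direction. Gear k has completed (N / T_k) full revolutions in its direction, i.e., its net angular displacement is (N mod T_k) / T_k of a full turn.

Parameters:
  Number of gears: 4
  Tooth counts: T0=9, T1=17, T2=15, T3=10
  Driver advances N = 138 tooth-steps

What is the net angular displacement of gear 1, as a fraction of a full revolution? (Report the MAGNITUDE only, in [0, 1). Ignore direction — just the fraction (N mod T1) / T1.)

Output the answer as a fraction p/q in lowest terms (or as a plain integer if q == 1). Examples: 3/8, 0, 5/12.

Chain of 4 gears, tooth counts: [9, 17, 15, 10]
  gear 0: T0=9, direction=positive, advance = 138 mod 9 = 3 teeth = 3/9 turn
  gear 1: T1=17, direction=negative, advance = 138 mod 17 = 2 teeth = 2/17 turn
  gear 2: T2=15, direction=positive, advance = 138 mod 15 = 3 teeth = 3/15 turn
  gear 3: T3=10, direction=negative, advance = 138 mod 10 = 8 teeth = 8/10 turn
Gear 1: 138 mod 17 = 2
Fraction = 2 / 17 = 2/17 (gcd(2,17)=1) = 2/17

Answer: 2/17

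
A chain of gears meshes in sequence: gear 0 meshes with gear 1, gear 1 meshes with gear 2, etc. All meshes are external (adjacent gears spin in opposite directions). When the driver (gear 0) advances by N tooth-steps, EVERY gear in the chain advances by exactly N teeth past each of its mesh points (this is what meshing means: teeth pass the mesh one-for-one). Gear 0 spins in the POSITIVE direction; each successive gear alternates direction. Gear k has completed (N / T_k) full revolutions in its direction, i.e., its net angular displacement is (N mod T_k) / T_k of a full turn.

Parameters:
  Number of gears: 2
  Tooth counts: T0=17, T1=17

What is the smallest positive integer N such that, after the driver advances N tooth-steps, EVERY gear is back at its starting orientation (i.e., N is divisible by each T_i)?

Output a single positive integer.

Gear k returns to start when N is a multiple of T_k.
All gears at start simultaneously when N is a common multiple of [17, 17]; the smallest such N is lcm(17, 17).
Start: lcm = T0 = 17
Fold in T1=17: gcd(17, 17) = 17; lcm(17, 17) = 17 * 17 / 17 = 289 / 17 = 17
Full cycle length = 17

Answer: 17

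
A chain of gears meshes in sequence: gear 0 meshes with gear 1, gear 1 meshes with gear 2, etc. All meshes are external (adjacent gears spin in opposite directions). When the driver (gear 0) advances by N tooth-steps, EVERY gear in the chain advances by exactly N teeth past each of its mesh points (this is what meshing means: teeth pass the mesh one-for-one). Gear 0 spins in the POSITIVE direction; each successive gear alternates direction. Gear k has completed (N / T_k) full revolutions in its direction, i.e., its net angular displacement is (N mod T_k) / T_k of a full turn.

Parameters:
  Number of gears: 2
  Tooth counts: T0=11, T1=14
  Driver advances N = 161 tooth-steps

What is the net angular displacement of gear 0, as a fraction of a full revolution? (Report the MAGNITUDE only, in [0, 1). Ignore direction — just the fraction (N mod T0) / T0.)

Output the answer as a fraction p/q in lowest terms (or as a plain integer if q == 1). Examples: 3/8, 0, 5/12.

Chain of 2 gears, tooth counts: [11, 14]
  gear 0: T0=11, direction=positive, advance = 161 mod 11 = 7 teeth = 7/11 turn
  gear 1: T1=14, direction=negative, advance = 161 mod 14 = 7 teeth = 7/14 turn
Gear 0: 161 mod 11 = 7
Fraction = 7 / 11 = 7/11 (gcd(7,11)=1) = 7/11

Answer: 7/11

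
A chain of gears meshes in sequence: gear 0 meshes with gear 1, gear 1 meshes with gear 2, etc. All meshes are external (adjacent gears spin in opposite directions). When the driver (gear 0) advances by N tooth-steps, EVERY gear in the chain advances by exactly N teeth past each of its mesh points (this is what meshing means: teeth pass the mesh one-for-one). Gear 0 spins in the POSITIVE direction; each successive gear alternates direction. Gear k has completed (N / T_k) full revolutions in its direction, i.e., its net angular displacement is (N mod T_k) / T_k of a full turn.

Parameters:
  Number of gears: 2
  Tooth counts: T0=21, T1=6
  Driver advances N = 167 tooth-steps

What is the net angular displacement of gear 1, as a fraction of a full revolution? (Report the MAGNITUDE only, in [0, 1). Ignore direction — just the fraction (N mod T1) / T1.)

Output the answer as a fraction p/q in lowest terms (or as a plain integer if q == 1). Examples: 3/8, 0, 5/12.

Answer: 5/6

Derivation:
Chain of 2 gears, tooth counts: [21, 6]
  gear 0: T0=21, direction=positive, advance = 167 mod 21 = 20 teeth = 20/21 turn
  gear 1: T1=6, direction=negative, advance = 167 mod 6 = 5 teeth = 5/6 turn
Gear 1: 167 mod 6 = 5
Fraction = 5 / 6 = 5/6 (gcd(5,6)=1) = 5/6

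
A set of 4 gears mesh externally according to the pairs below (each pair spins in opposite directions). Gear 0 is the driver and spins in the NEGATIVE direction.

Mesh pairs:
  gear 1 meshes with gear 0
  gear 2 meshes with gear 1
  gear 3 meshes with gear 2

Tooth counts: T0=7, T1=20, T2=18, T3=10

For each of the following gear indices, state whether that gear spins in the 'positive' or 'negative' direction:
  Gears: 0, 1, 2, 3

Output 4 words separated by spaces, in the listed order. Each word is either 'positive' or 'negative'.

Answer: negative positive negative positive

Derivation:
Gear 0 (driver): negative (depth 0)
  gear 1: meshes with gear 0 -> depth 1 -> positive (opposite of gear 0)
  gear 2: meshes with gear 1 -> depth 2 -> negative (opposite of gear 1)
  gear 3: meshes with gear 2 -> depth 3 -> positive (opposite of gear 2)
Queried indices 0, 1, 2, 3 -> negative, positive, negative, positive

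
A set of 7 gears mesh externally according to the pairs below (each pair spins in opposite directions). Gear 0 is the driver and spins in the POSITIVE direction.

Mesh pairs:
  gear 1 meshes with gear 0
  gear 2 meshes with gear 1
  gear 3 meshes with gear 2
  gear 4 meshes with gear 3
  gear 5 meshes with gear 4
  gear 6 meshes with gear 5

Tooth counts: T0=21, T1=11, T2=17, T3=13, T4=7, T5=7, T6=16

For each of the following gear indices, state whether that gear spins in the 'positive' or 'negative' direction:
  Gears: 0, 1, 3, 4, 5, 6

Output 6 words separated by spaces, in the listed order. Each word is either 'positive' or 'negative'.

Gear 0 (driver): positive (depth 0)
  gear 1: meshes with gear 0 -> depth 1 -> negative (opposite of gear 0)
  gear 2: meshes with gear 1 -> depth 2 -> positive (opposite of gear 1)
  gear 3: meshes with gear 2 -> depth 3 -> negative (opposite of gear 2)
  gear 4: meshes with gear 3 -> depth 4 -> positive (opposite of gear 3)
  gear 5: meshes with gear 4 -> depth 5 -> negative (opposite of gear 4)
  gear 6: meshes with gear 5 -> depth 6 -> positive (opposite of gear 5)
Queried indices 0, 1, 3, 4, 5, 6 -> positive, negative, negative, positive, negative, positive

Answer: positive negative negative positive negative positive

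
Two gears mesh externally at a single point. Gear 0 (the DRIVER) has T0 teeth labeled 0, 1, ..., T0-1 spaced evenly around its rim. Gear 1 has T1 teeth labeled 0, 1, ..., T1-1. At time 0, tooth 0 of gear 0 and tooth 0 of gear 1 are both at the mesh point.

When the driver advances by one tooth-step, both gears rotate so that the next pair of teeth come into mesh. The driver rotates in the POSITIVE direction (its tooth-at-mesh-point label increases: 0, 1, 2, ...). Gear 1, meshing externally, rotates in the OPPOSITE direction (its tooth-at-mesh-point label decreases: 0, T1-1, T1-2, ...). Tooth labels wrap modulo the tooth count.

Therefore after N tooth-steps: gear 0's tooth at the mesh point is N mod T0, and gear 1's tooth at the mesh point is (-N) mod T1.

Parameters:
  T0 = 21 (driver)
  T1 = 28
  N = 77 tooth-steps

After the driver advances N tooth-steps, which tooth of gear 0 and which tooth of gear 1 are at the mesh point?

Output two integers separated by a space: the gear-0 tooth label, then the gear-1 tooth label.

Answer: 14 7

Derivation:
Gear 0 (driver, T0=21): tooth at mesh = N mod T0
  77 = 3 * 21 + 14, so 77 mod 21 = 14
  gear 0 tooth = 14
Gear 1 (driven, T1=28): tooth at mesh = (-N) mod T1
  77 = 2 * 28 + 21, so 77 mod 28 = 21
  (-77) mod 28 = (-21) mod 28 = 28 - 21 = 7
Mesh after 77 steps: gear-0 tooth 14 meets gear-1 tooth 7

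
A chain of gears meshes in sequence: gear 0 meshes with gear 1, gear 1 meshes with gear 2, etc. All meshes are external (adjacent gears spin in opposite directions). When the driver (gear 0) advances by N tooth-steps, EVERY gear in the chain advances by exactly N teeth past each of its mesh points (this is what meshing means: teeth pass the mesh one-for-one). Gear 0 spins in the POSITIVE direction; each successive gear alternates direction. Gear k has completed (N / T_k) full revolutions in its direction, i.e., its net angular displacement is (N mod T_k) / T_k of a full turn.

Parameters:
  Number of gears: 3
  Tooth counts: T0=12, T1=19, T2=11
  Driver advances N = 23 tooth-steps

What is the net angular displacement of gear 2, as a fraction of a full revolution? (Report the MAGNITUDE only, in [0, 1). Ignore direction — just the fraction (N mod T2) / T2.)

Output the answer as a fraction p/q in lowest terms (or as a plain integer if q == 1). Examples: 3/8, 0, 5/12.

Answer: 1/11

Derivation:
Chain of 3 gears, tooth counts: [12, 19, 11]
  gear 0: T0=12, direction=positive, advance = 23 mod 12 = 11 teeth = 11/12 turn
  gear 1: T1=19, direction=negative, advance = 23 mod 19 = 4 teeth = 4/19 turn
  gear 2: T2=11, direction=positive, advance = 23 mod 11 = 1 teeth = 1/11 turn
Gear 2: 23 mod 11 = 1
Fraction = 1 / 11 = 1/11 (gcd(1,11)=1) = 1/11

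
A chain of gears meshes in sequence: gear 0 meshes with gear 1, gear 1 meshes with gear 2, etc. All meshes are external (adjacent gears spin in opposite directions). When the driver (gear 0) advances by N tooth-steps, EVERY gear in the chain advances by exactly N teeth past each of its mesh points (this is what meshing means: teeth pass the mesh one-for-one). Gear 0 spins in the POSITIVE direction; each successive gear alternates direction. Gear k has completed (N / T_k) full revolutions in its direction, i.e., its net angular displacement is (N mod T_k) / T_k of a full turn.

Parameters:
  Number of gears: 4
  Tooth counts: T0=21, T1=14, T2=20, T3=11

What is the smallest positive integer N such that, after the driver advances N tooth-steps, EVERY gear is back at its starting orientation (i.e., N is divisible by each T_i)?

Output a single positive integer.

Answer: 4620

Derivation:
Gear k returns to start when N is a multiple of T_k.
All gears at start simultaneously when N is a common multiple of [21, 14, 20, 11]; the smallest such N is lcm(21, 14, 20, 11).
Start: lcm = T0 = 21
Fold in T1=14: gcd(21, 14) = 7; lcm(21, 14) = 21 * 14 / 7 = 294 / 7 = 42
Fold in T2=20: gcd(42, 20) = 2; lcm(42, 20) = 42 * 20 / 2 = 840 / 2 = 420
Fold in T3=11: gcd(420, 11) = 1; lcm(420, 11) = 420 * 11 / 1 = 4620 / 1 = 4620
Full cycle length = 4620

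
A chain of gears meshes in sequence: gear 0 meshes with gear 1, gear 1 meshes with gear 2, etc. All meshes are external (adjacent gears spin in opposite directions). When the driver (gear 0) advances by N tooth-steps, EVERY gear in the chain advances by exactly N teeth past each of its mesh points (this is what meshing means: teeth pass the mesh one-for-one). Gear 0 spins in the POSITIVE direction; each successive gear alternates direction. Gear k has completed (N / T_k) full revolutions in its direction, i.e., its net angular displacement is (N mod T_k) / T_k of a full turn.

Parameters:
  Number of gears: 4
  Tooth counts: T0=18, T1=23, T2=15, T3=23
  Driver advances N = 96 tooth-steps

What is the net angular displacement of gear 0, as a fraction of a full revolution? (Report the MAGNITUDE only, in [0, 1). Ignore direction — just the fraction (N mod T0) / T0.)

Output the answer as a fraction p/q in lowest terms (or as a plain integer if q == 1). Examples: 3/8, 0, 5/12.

Chain of 4 gears, tooth counts: [18, 23, 15, 23]
  gear 0: T0=18, direction=positive, advance = 96 mod 18 = 6 teeth = 6/18 turn
  gear 1: T1=23, direction=negative, advance = 96 mod 23 = 4 teeth = 4/23 turn
  gear 2: T2=15, direction=positive, advance = 96 mod 15 = 6 teeth = 6/15 turn
  gear 3: T3=23, direction=negative, advance = 96 mod 23 = 4 teeth = 4/23 turn
Gear 0: 96 mod 18 = 6
Fraction = 6 / 18 = 1/3 (gcd(6,18)=6) = 1/3

Answer: 1/3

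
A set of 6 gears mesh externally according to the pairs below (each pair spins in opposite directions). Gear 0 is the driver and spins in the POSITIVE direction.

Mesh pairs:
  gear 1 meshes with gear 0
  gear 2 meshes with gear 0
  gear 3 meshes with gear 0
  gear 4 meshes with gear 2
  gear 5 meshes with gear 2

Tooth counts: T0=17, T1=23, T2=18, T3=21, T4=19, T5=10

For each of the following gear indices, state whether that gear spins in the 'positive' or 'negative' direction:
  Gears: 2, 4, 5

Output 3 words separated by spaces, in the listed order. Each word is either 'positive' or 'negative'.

Answer: negative positive positive

Derivation:
Gear 0 (driver): positive (depth 0)
  gear 1: meshes with gear 0 -> depth 1 -> negative (opposite of gear 0)
  gear 2: meshes with gear 0 -> depth 1 -> negative (opposite of gear 0)
  gear 3: meshes with gear 0 -> depth 1 -> negative (opposite of gear 0)
  gear 4: meshes with gear 2 -> depth 2 -> positive (opposite of gear 2)
  gear 5: meshes with gear 2 -> depth 2 -> positive (opposite of gear 2)
Queried indices 2, 4, 5 -> negative, positive, positive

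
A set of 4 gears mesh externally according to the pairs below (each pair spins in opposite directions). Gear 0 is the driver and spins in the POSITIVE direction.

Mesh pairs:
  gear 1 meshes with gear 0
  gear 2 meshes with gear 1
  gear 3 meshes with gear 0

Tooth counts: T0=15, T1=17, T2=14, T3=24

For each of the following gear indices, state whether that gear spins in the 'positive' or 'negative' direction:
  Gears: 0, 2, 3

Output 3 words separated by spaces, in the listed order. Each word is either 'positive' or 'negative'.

Gear 0 (driver): positive (depth 0)
  gear 1: meshes with gear 0 -> depth 1 -> negative (opposite of gear 0)
  gear 2: meshes with gear 1 -> depth 2 -> positive (opposite of gear 1)
  gear 3: meshes with gear 0 -> depth 1 -> negative (opposite of gear 0)
Queried indices 0, 2, 3 -> positive, positive, negative

Answer: positive positive negative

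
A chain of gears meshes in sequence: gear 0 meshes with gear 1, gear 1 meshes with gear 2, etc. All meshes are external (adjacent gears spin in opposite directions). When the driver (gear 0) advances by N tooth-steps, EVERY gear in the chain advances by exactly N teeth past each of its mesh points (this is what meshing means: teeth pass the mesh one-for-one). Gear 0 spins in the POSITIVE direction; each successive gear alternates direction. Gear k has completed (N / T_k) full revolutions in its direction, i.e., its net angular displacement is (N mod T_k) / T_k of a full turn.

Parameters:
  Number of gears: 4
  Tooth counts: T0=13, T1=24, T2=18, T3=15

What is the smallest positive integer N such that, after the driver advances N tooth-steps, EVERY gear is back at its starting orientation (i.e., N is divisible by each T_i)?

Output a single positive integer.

Gear k returns to start when N is a multiple of T_k.
All gears at start simultaneously when N is a common multiple of [13, 24, 18, 15]; the smallest such N is lcm(13, 24, 18, 15).
Start: lcm = T0 = 13
Fold in T1=24: gcd(13, 24) = 1; lcm(13, 24) = 13 * 24 / 1 = 312 / 1 = 312
Fold in T2=18: gcd(312, 18) = 6; lcm(312, 18) = 312 * 18 / 6 = 5616 / 6 = 936
Fold in T3=15: gcd(936, 15) = 3; lcm(936, 15) = 936 * 15 / 3 = 14040 / 3 = 4680
Full cycle length = 4680

Answer: 4680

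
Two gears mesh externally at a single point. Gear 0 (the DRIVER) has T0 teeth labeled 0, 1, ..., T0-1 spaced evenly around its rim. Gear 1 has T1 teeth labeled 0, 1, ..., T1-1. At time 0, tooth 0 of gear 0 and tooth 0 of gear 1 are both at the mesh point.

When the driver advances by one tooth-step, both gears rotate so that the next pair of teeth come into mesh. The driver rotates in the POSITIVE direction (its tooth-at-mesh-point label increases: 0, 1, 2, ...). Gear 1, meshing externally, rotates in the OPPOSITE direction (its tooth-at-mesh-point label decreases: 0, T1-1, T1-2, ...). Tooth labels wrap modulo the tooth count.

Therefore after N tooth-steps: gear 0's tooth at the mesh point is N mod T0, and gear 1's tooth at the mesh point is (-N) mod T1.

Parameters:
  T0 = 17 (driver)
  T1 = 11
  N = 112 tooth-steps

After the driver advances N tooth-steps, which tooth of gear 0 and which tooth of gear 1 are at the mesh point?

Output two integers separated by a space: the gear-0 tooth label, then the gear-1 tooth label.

Answer: 10 9

Derivation:
Gear 0 (driver, T0=17): tooth at mesh = N mod T0
  112 = 6 * 17 + 10, so 112 mod 17 = 10
  gear 0 tooth = 10
Gear 1 (driven, T1=11): tooth at mesh = (-N) mod T1
  112 = 10 * 11 + 2, so 112 mod 11 = 2
  (-112) mod 11 = (-2) mod 11 = 11 - 2 = 9
Mesh after 112 steps: gear-0 tooth 10 meets gear-1 tooth 9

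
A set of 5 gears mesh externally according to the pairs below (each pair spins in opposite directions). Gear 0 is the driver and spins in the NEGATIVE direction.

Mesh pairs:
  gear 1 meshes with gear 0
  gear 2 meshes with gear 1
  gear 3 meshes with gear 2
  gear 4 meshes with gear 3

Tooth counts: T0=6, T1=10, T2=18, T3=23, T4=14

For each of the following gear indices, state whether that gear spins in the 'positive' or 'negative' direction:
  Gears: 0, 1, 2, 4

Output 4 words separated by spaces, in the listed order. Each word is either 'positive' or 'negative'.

Gear 0 (driver): negative (depth 0)
  gear 1: meshes with gear 0 -> depth 1 -> positive (opposite of gear 0)
  gear 2: meshes with gear 1 -> depth 2 -> negative (opposite of gear 1)
  gear 3: meshes with gear 2 -> depth 3 -> positive (opposite of gear 2)
  gear 4: meshes with gear 3 -> depth 4 -> negative (opposite of gear 3)
Queried indices 0, 1, 2, 4 -> negative, positive, negative, negative

Answer: negative positive negative negative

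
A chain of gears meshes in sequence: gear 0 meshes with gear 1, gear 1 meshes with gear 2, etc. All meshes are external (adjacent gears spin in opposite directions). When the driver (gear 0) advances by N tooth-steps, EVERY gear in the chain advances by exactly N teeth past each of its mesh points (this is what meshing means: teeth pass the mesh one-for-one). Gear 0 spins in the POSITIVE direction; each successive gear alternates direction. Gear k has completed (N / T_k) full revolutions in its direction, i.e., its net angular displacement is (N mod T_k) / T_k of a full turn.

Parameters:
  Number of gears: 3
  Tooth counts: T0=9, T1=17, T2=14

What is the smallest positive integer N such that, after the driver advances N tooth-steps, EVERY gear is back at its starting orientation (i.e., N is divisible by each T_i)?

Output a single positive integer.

Gear k returns to start when N is a multiple of T_k.
All gears at start simultaneously when N is a common multiple of [9, 17, 14]; the smallest such N is lcm(9, 17, 14).
Start: lcm = T0 = 9
Fold in T1=17: gcd(9, 17) = 1; lcm(9, 17) = 9 * 17 / 1 = 153 / 1 = 153
Fold in T2=14: gcd(153, 14) = 1; lcm(153, 14) = 153 * 14 / 1 = 2142 / 1 = 2142
Full cycle length = 2142

Answer: 2142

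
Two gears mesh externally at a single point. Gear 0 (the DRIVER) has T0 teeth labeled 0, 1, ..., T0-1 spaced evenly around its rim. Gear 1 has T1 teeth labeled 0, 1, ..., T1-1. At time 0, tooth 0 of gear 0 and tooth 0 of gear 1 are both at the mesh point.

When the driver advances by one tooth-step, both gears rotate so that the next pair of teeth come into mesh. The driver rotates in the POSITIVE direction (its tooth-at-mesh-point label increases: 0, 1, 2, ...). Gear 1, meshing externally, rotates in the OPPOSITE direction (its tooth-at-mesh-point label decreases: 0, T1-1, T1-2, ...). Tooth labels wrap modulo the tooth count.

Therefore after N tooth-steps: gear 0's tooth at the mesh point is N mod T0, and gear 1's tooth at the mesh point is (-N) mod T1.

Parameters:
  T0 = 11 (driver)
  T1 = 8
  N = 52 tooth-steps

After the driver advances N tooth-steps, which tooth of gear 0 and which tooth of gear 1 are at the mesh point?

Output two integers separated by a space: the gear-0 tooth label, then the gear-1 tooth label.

Answer: 8 4

Derivation:
Gear 0 (driver, T0=11): tooth at mesh = N mod T0
  52 = 4 * 11 + 8, so 52 mod 11 = 8
  gear 0 tooth = 8
Gear 1 (driven, T1=8): tooth at mesh = (-N) mod T1
  52 = 6 * 8 + 4, so 52 mod 8 = 4
  (-52) mod 8 = (-4) mod 8 = 8 - 4 = 4
Mesh after 52 steps: gear-0 tooth 8 meets gear-1 tooth 4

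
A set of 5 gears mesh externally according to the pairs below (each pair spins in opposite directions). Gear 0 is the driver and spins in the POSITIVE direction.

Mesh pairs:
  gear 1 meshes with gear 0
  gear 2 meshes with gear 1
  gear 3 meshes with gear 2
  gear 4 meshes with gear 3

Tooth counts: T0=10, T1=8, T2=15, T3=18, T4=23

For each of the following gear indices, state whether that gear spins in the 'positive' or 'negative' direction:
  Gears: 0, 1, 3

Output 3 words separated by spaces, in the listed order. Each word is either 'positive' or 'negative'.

Gear 0 (driver): positive (depth 0)
  gear 1: meshes with gear 0 -> depth 1 -> negative (opposite of gear 0)
  gear 2: meshes with gear 1 -> depth 2 -> positive (opposite of gear 1)
  gear 3: meshes with gear 2 -> depth 3 -> negative (opposite of gear 2)
  gear 4: meshes with gear 3 -> depth 4 -> positive (opposite of gear 3)
Queried indices 0, 1, 3 -> positive, negative, negative

Answer: positive negative negative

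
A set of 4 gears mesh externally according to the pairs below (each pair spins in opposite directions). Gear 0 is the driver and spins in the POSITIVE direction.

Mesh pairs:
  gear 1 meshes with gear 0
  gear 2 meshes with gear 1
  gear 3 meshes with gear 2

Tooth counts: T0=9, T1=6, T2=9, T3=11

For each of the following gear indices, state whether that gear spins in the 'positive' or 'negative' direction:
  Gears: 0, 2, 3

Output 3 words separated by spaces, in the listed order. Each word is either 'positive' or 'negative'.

Answer: positive positive negative

Derivation:
Gear 0 (driver): positive (depth 0)
  gear 1: meshes with gear 0 -> depth 1 -> negative (opposite of gear 0)
  gear 2: meshes with gear 1 -> depth 2 -> positive (opposite of gear 1)
  gear 3: meshes with gear 2 -> depth 3 -> negative (opposite of gear 2)
Queried indices 0, 2, 3 -> positive, positive, negative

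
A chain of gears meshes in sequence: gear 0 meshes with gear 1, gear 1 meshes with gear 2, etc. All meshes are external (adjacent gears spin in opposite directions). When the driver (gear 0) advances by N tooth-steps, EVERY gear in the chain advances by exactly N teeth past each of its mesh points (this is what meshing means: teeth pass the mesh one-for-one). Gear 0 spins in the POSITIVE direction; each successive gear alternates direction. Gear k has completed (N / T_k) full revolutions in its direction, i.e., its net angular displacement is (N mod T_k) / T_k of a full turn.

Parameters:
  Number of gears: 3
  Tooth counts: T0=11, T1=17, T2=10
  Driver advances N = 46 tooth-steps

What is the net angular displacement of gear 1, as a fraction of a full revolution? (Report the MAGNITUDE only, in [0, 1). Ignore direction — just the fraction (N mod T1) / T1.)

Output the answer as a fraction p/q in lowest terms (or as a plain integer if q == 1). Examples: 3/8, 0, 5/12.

Chain of 3 gears, tooth counts: [11, 17, 10]
  gear 0: T0=11, direction=positive, advance = 46 mod 11 = 2 teeth = 2/11 turn
  gear 1: T1=17, direction=negative, advance = 46 mod 17 = 12 teeth = 12/17 turn
  gear 2: T2=10, direction=positive, advance = 46 mod 10 = 6 teeth = 6/10 turn
Gear 1: 46 mod 17 = 12
Fraction = 12 / 17 = 12/17 (gcd(12,17)=1) = 12/17

Answer: 12/17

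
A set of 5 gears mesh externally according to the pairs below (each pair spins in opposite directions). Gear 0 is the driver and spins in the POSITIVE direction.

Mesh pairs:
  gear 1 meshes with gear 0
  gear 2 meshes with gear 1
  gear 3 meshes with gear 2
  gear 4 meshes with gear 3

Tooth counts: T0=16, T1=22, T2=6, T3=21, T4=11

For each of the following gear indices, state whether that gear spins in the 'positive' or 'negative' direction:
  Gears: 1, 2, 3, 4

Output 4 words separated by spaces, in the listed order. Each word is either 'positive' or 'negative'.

Gear 0 (driver): positive (depth 0)
  gear 1: meshes with gear 0 -> depth 1 -> negative (opposite of gear 0)
  gear 2: meshes with gear 1 -> depth 2 -> positive (opposite of gear 1)
  gear 3: meshes with gear 2 -> depth 3 -> negative (opposite of gear 2)
  gear 4: meshes with gear 3 -> depth 4 -> positive (opposite of gear 3)
Queried indices 1, 2, 3, 4 -> negative, positive, negative, positive

Answer: negative positive negative positive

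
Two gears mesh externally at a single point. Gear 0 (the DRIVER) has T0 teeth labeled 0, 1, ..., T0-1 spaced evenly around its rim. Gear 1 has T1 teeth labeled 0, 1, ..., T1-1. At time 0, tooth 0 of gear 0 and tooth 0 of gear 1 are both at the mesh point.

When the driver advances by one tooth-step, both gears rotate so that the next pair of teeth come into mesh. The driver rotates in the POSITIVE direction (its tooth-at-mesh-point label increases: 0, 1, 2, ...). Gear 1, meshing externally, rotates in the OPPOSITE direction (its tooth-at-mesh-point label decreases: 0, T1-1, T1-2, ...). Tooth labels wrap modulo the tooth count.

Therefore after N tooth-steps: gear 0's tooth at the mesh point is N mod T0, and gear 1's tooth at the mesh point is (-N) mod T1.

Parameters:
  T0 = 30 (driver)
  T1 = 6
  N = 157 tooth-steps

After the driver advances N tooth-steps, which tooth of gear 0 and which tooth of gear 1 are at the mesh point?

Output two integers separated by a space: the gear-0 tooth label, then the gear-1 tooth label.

Gear 0 (driver, T0=30): tooth at mesh = N mod T0
  157 = 5 * 30 + 7, so 157 mod 30 = 7
  gear 0 tooth = 7
Gear 1 (driven, T1=6): tooth at mesh = (-N) mod T1
  157 = 26 * 6 + 1, so 157 mod 6 = 1
  (-157) mod 6 = (-1) mod 6 = 6 - 1 = 5
Mesh after 157 steps: gear-0 tooth 7 meets gear-1 tooth 5

Answer: 7 5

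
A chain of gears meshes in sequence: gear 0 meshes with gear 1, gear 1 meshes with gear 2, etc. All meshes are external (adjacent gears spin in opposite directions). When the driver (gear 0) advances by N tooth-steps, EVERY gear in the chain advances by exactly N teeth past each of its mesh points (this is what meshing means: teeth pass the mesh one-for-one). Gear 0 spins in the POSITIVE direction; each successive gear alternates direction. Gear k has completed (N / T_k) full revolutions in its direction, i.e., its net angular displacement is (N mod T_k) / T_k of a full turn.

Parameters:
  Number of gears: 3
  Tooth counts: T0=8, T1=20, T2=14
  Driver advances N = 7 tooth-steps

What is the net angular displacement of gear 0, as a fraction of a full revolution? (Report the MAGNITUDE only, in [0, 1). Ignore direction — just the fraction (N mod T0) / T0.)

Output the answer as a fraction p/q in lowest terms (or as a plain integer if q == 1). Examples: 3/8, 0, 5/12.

Chain of 3 gears, tooth counts: [8, 20, 14]
  gear 0: T0=8, direction=positive, advance = 7 mod 8 = 7 teeth = 7/8 turn
  gear 1: T1=20, direction=negative, advance = 7 mod 20 = 7 teeth = 7/20 turn
  gear 2: T2=14, direction=positive, advance = 7 mod 14 = 7 teeth = 7/14 turn
Gear 0: 7 mod 8 = 7
Fraction = 7 / 8 = 7/8 (gcd(7,8)=1) = 7/8

Answer: 7/8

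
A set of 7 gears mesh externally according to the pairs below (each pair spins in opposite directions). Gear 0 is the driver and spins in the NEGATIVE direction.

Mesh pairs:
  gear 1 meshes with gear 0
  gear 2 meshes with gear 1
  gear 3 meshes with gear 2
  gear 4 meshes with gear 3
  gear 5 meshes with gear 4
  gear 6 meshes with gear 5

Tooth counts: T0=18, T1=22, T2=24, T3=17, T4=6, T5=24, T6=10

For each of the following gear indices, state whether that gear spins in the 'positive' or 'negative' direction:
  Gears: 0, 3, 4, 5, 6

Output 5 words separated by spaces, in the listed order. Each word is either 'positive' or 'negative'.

Gear 0 (driver): negative (depth 0)
  gear 1: meshes with gear 0 -> depth 1 -> positive (opposite of gear 0)
  gear 2: meshes with gear 1 -> depth 2 -> negative (opposite of gear 1)
  gear 3: meshes with gear 2 -> depth 3 -> positive (opposite of gear 2)
  gear 4: meshes with gear 3 -> depth 4 -> negative (opposite of gear 3)
  gear 5: meshes with gear 4 -> depth 5 -> positive (opposite of gear 4)
  gear 6: meshes with gear 5 -> depth 6 -> negative (opposite of gear 5)
Queried indices 0, 3, 4, 5, 6 -> negative, positive, negative, positive, negative

Answer: negative positive negative positive negative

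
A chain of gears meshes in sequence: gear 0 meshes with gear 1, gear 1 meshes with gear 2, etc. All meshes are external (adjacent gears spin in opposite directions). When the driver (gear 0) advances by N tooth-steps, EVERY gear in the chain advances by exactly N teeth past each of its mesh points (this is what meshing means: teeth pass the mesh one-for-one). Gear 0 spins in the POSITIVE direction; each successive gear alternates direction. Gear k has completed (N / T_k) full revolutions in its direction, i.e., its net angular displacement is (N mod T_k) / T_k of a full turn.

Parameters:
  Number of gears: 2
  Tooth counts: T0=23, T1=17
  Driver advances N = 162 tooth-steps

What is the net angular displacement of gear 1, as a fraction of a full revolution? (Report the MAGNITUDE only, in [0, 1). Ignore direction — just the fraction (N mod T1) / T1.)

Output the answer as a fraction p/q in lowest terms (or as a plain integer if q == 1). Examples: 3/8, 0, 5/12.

Chain of 2 gears, tooth counts: [23, 17]
  gear 0: T0=23, direction=positive, advance = 162 mod 23 = 1 teeth = 1/23 turn
  gear 1: T1=17, direction=negative, advance = 162 mod 17 = 9 teeth = 9/17 turn
Gear 1: 162 mod 17 = 9
Fraction = 9 / 17 = 9/17 (gcd(9,17)=1) = 9/17

Answer: 9/17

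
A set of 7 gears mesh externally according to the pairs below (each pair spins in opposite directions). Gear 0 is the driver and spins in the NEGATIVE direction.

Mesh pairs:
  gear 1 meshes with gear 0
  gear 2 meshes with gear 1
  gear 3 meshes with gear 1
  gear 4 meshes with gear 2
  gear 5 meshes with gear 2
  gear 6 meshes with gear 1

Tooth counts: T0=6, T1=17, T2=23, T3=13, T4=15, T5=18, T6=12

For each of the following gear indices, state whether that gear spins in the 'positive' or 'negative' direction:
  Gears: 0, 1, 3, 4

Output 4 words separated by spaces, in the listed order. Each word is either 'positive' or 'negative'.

Gear 0 (driver): negative (depth 0)
  gear 1: meshes with gear 0 -> depth 1 -> positive (opposite of gear 0)
  gear 2: meshes with gear 1 -> depth 2 -> negative (opposite of gear 1)
  gear 3: meshes with gear 1 -> depth 2 -> negative (opposite of gear 1)
  gear 4: meshes with gear 2 -> depth 3 -> positive (opposite of gear 2)
  gear 5: meshes with gear 2 -> depth 3 -> positive (opposite of gear 2)
  gear 6: meshes with gear 1 -> depth 2 -> negative (opposite of gear 1)
Queried indices 0, 1, 3, 4 -> negative, positive, negative, positive

Answer: negative positive negative positive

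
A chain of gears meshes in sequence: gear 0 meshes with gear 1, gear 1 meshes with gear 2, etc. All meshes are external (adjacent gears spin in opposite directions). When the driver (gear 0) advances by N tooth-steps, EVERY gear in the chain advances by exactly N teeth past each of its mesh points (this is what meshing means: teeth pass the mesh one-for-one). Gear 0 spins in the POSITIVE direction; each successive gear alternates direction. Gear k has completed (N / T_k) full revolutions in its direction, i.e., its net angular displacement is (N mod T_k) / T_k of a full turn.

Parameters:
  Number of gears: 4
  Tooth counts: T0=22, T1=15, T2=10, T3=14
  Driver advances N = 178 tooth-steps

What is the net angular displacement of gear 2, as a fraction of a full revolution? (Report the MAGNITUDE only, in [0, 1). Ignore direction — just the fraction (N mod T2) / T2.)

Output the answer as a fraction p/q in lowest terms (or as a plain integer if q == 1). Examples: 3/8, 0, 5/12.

Answer: 4/5

Derivation:
Chain of 4 gears, tooth counts: [22, 15, 10, 14]
  gear 0: T0=22, direction=positive, advance = 178 mod 22 = 2 teeth = 2/22 turn
  gear 1: T1=15, direction=negative, advance = 178 mod 15 = 13 teeth = 13/15 turn
  gear 2: T2=10, direction=positive, advance = 178 mod 10 = 8 teeth = 8/10 turn
  gear 3: T3=14, direction=negative, advance = 178 mod 14 = 10 teeth = 10/14 turn
Gear 2: 178 mod 10 = 8
Fraction = 8 / 10 = 4/5 (gcd(8,10)=2) = 4/5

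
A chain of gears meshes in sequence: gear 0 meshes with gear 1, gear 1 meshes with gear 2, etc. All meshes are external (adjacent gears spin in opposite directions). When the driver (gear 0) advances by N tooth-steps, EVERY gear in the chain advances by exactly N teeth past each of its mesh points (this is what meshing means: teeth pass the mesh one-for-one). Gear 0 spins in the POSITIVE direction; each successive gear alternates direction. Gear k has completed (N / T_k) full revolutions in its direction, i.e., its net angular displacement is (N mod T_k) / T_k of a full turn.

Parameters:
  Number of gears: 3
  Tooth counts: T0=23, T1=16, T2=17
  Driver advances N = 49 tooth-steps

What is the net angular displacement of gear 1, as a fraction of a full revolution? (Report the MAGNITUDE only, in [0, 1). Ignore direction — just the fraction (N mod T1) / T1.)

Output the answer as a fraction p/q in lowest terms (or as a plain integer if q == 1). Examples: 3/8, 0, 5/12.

Chain of 3 gears, tooth counts: [23, 16, 17]
  gear 0: T0=23, direction=positive, advance = 49 mod 23 = 3 teeth = 3/23 turn
  gear 1: T1=16, direction=negative, advance = 49 mod 16 = 1 teeth = 1/16 turn
  gear 2: T2=17, direction=positive, advance = 49 mod 17 = 15 teeth = 15/17 turn
Gear 1: 49 mod 16 = 1
Fraction = 1 / 16 = 1/16 (gcd(1,16)=1) = 1/16

Answer: 1/16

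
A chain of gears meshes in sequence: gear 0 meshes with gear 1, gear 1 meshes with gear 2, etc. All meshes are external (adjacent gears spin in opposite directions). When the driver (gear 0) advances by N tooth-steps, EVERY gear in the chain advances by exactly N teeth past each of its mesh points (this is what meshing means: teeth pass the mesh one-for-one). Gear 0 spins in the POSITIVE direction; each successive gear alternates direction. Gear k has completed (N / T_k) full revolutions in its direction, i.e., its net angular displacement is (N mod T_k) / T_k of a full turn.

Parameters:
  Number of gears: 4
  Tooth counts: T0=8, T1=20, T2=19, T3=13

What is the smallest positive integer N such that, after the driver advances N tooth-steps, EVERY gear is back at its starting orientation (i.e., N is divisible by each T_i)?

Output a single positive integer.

Answer: 9880

Derivation:
Gear k returns to start when N is a multiple of T_k.
All gears at start simultaneously when N is a common multiple of [8, 20, 19, 13]; the smallest such N is lcm(8, 20, 19, 13).
Start: lcm = T0 = 8
Fold in T1=20: gcd(8, 20) = 4; lcm(8, 20) = 8 * 20 / 4 = 160 / 4 = 40
Fold in T2=19: gcd(40, 19) = 1; lcm(40, 19) = 40 * 19 / 1 = 760 / 1 = 760
Fold in T3=13: gcd(760, 13) = 1; lcm(760, 13) = 760 * 13 / 1 = 9880 / 1 = 9880
Full cycle length = 9880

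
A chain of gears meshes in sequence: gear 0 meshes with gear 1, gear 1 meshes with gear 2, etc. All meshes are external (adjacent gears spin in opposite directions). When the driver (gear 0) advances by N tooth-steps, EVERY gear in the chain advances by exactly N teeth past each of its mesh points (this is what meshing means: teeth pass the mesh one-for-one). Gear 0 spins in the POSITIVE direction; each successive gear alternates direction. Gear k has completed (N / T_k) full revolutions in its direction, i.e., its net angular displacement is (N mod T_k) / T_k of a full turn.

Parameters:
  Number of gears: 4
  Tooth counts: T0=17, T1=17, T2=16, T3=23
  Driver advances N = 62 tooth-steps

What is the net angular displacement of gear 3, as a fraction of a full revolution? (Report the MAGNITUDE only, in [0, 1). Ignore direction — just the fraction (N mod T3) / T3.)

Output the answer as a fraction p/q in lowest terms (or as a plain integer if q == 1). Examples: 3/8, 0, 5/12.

Answer: 16/23

Derivation:
Chain of 4 gears, tooth counts: [17, 17, 16, 23]
  gear 0: T0=17, direction=positive, advance = 62 mod 17 = 11 teeth = 11/17 turn
  gear 1: T1=17, direction=negative, advance = 62 mod 17 = 11 teeth = 11/17 turn
  gear 2: T2=16, direction=positive, advance = 62 mod 16 = 14 teeth = 14/16 turn
  gear 3: T3=23, direction=negative, advance = 62 mod 23 = 16 teeth = 16/23 turn
Gear 3: 62 mod 23 = 16
Fraction = 16 / 23 = 16/23 (gcd(16,23)=1) = 16/23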